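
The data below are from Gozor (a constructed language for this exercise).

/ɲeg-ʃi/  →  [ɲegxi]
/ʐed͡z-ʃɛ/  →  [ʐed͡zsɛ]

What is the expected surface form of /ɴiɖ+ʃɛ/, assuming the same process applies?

[ɴiɖʂɛ]

The data show progressive place assimilation: /ʃ/ → [x] after /g/; /ʃ/ → [s] after /d͡z/. In each pair only place changes, matching the preceding consonant, while manner and voice stay constant.
The rule targets /ʃ/ (voiceless postalveolar fricative), which sits after the trigger /ɖ/ (retroflex).
A voiceless retroflex fricative is [ʂ], so the surface segment is [ʂ].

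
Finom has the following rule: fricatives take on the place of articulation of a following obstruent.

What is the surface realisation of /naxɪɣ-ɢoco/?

The rule targets /ɣ/ (voiced velar fricative), which sits before the trigger /ɢ/ (uvular).
Changing only its place to uvular gives [ʁ] — the voiced uvular fricative.

[naxɪʁɢoco]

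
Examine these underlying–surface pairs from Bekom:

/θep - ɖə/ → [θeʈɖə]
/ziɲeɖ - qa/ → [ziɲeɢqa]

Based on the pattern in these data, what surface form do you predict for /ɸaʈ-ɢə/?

The data show regressive place assimilation: /p/ → [ʈ] before /ɖ/; /ɖ/ → [ɢ] before /q/. In each pair only place changes, matching the following consonant, while manner and voice stay constant.
The rule targets /ʈ/ (voiceless retroflex stop), which sits before the trigger /ɢ/ (uvular).
The voiceless uvular stop is [q], so /ʈ/ → [q].

[ɸaqɢə]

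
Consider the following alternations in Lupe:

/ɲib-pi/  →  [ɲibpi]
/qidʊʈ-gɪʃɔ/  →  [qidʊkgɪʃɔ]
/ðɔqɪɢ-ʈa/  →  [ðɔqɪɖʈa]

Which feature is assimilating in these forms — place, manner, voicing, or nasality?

place

Comparing underlying and surface forms, /ʈ/ → [k] is the alternation; the neighbouring /g/ is constant.
The change retroflex → velar matches the place of the following /g/, identifying this as place assimilation.
The other alternating form patterns the same way: /ɢ/ → [ɖ] before /ʈ/ (uvular → retroflex, matching retroflex) — only place changes, and always toward the following segment.
Nothing changes in [ɲibpi]: there the adjacent consonants already agree in place (/b/ and /p/ are both bilabial), so this form is consistent with the same rule.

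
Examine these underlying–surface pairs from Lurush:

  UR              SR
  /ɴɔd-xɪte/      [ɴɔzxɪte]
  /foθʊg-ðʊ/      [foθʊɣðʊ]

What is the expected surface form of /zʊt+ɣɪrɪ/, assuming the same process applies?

[zʊsɣɪrɪ]

The data show regressive manner assimilation: /d/ → [z] before /x/; /g/ → [ɣ] before /ð/. In each pair only manner changes, matching the following consonant, while place and voice stay constant.
The rule targets /t/ (voiceless alveolar stop), which sits before the trigger /ɣ/ (fricative).
The voiceless alveolar fricative is [s], so /t/ → [s].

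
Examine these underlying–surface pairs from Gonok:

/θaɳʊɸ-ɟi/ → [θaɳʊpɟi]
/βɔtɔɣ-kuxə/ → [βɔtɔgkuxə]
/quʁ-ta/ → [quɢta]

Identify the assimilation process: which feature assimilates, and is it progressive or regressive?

Comparing underlying and surface forms, /ɸ/ → [p] is the alternation; the neighbouring /ɟ/ is constant.
/ɸ/ is a fricative while /ɟ/ is a stop; the output [p] is a stop, matching the trigger — so the feature that spreads is manner.
Place and voice are unchanged, so the assimilation is partial, not total.
The same holds elsewhere in the data: /ɣ/ → [g] before /k/ (fricative → stop, matching a stop); /ʁ/ → [ɢ] before /t/ (fricative → stop, matching a stop) — only manner changes, and always toward the following segment.
The trigger is the following segment, so the direction is regressive (anticipatory).

regressive manner assimilation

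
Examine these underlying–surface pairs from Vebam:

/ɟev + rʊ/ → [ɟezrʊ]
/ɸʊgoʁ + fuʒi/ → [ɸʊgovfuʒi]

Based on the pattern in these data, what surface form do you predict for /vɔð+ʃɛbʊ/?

[vɔʒʃɛbʊ]

The data show regressive place assimilation: /v/ → [z] before /r/; /ʁ/ → [v] before /f/. In each pair only place changes, matching the following consonant, while manner and voice stay constant.
/ð/ is a voiced dental fricative. The following trigger /ʃ/ is postalveolar, so /ð/ must become postalveolar as well.
A voiced postalveolar fricative is [ʒ], so the surface segment is [ʒ].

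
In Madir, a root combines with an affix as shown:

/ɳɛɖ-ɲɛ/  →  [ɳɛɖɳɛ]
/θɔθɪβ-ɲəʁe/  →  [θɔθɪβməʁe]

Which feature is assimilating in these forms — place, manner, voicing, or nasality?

The segment that alternates is /ɲ/, which surfaces as [ɳ] when adjacent to /ɖ/.
The change palatal → retroflex matches the place of the preceding /ɖ/, identifying this as place assimilation.
The same holds elsewhere in the data: /ɲ/ → [m] after /β/ (palatal → bilabial, matching bilabial) — only place changes, and always toward the preceding segment.

place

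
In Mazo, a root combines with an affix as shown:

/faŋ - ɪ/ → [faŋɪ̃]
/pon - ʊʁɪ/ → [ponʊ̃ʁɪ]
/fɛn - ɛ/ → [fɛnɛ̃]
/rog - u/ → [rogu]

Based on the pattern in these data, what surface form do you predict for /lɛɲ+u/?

[lɛɲũ]

The data show progressive nasality assimilation (vowel nasalisation): /ɪ/ → [ɪ̃] after /ŋ/; /ʊ/ → [ʊ̃] after /n/; /ɛ/ → [ɛ̃] after /n/ — a vowel is nasalised by an immediately preceding nasal consonant.
No change occurs in [rogu] because the vowel at the boundary is adjacent to an oral consonant, not a nasal (/u/ next to /g/).
The vowel /u/ is adjacent to the preceding nasal /ɲ/, so it acquires [+nasal] and surfaces as [ũ].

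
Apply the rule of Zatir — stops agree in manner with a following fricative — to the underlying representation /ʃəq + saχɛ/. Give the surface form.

[ʃəχsaχɛ]

/q/ is a voiceless uvular stop. The following trigger /s/ is a fricative, so /q/ must become a fricative as well.
A voiceless uvular fricative is [χ], so the surface segment is [χ].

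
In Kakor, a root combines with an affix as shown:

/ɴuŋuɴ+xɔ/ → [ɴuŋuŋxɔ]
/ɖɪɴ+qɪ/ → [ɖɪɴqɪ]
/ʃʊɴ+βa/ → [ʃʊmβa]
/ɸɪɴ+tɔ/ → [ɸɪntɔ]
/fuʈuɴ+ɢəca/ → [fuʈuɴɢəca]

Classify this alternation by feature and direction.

regressive place assimilation

Underlying /ɴ/ is realised as [ŋ] next to /x/; /x/ itself does not change.
/ɴ/ is uvular while /x/ is velar; the output [ŋ] is velar, matching the trigger — so the feature that spreads is place.
Manner and voice are unchanged, so the assimilation is partial, not total.
Checking the remaining alternations: /ɴ/ → [m] before /β/ (uvular → bilabial, matching bilabial); /ɴ/ → [n] before /t/ (uvular → alveolar, matching alveolar) — only place changes, and always toward the following segment.
Nothing changes in [ɖɪɴqɪ], [fuʈuɴɢəca]: there the adjacent consonants already agree in place (/ɴ/ and /q/ are both uvular; /ɴ/ and /ɢ/ are both uvular), so these forms are consistent with the same rule.
Since the segment that changes precedes the conditioning segment, the assimilation is regressive.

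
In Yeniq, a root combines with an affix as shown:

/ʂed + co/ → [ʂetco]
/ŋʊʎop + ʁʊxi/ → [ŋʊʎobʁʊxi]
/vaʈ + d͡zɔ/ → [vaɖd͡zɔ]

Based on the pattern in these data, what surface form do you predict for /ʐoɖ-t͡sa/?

[ʐoʈt͡sa]

The data show regressive voicing assimilation: /d/ → [t] before /c/; /p/ → [b] before /ʁ/; /ʈ/ → [ɖ] before /d͡z/. In each pair only voicing changes, matching the following consonant, while place and manner stay constant.
/ɖ/ is a voiced retroflex stop. The following trigger /t͡s/ is voiceless, so /ɖ/ must become voiceless as well.
Changing only its voicing to voiceless gives [ʈ] — the voiceless retroflex stop.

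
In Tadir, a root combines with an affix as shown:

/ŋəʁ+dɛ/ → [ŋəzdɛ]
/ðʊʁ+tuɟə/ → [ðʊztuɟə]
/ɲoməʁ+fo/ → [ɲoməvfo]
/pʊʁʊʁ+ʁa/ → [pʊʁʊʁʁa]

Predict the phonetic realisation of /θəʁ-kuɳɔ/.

The data show regressive place assimilation: /ʁ/ → [z] before /d/; /ʁ/ → [z] before /t/; /ʁ/ → [v] before /f/. In each pair only place changes, matching the following consonant, while manner and voice stay constant.
No alternation appears in [pʊʁʊʁʁa]: there the adjacent consonants already agree in place (/ʁ/ and /ʁ/ are both uvular), so this form is consistent with the same rule.
The rule targets /ʁ/ (voiced uvular fricative), which sits before the trigger /k/ (velar).
The voiced velar fricative is [ɣ], so /ʁ/ → [ɣ].

[θəɣkuɳɔ]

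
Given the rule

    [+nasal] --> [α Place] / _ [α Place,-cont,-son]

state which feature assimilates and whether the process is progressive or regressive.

regressive place assimilation

The rule copies the place features (abbreviated [Place]) from the environment onto the target, so the assimilating feature is place.
Since the environment is written after the underscore, the trigger follows the target; the direction is regressive.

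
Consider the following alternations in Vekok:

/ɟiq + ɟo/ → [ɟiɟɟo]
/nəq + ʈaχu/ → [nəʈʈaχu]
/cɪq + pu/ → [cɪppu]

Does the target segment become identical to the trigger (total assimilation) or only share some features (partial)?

total assimilation

Comparing underlying and surface forms, /q/ → [ɟ] is the alternation; the neighbouring /ɟ/ is constant.
The output [ɟ] is identical to the trigger /ɟ/ — every feature (place, manner, voicing) has been copied — so this is total assimilation.
The remaining alternations confirm this: /q/ → [ʈ] before /ʈ/; /q/ → [p] before /p/ — in each case the output is a copy of the following consonant.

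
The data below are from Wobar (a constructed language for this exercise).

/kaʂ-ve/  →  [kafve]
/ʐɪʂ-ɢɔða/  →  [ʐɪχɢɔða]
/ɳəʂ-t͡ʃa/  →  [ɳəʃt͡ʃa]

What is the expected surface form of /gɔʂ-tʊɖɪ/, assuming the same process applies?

[gɔstʊɖɪ]

The data show regressive place assimilation: /ʂ/ → [f] before /v/; /ʂ/ → [χ] before /ɢ/; /ʂ/ → [ʃ] before /t͡ʃ/. In each pair only place changes, matching the following consonant, while manner and voice stay constant.
/ʂ/ is a voiceless retroflex fricative. The following trigger /t/ is alveolar, so /ʂ/ must become alveolar as well.
Changing only its place to alveolar gives [s] — the voiceless alveolar fricative.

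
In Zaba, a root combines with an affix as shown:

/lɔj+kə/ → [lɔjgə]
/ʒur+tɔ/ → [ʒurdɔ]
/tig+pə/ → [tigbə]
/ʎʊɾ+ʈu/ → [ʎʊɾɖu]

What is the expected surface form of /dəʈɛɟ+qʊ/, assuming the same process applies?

The data show progressive voicing assimilation: /k/ → [g] after /j/; /t/ → [d] after /r/; /p/ → [b] after /g/; /ʈ/ → [ɖ] after /ɾ/. In each pair only voicing changes, matching the preceding consonant, while place and manner stay constant.
/q/ is a voiceless uvular stop. The preceding trigger /ɟ/ is voiced, so /q/ must become voiced as well.
A voiced uvular stop is [ɢ], so the surface segment is [ɢ].

[dəʈɛɟɢʊ]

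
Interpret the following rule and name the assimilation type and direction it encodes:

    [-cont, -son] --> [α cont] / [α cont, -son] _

progressive manner assimilation

The shared variable α links the value of [cont] on the target to that of the neighbouring obstruent. [cont] distinguishes stops from fricatives — a manner-of-articulation feature — so this is manner assimilation.
Since the environment is written before the underscore, the trigger precedes the target; the direction is progressive.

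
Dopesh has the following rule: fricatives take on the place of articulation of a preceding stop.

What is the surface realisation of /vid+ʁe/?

[vidze]

/ʁ/ is a voiced uvular fricative. The preceding trigger /d/ is alveolar, so /ʁ/ must become alveolar as well.
The voiced alveolar fricative is [z], so /ʁ/ → [z].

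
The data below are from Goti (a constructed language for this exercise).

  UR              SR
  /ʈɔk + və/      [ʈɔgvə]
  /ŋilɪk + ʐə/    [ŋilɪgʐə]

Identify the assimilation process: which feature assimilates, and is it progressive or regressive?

regressive voicing assimilation

The segment that alternates is /k/, which surfaces as [g] when adjacent to /v/.
/k/ is voiceless while /v/ is voiced; the output [g] is voiced, matching the trigger — so the feature that spreads is voicing.
Place and manner are unchanged, so the assimilation is partial, not total.
The same holds elsewhere in the data: /k/ → [g] before /ʐ/ (voiceless → voiced, matching voiced) — only voicing changes, and always toward the following segment.
Since the segment that changes precedes the conditioning segment, the assimilation is regressive.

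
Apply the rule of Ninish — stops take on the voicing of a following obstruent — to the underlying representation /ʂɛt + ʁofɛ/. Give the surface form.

The rule targets /t/ (voiceless alveolar stop), which sits before the trigger /ʁ/ (voiced).
A voiced alveolar stop is [d], so the surface segment is [d].

[ʂɛdʁofɛ]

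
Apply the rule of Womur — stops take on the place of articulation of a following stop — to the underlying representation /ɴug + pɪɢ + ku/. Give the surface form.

The rule targets /g/ (voiced velar stop), which sits before the trigger /p/ (bilabial).
Changing only its place to bilabial gives [b] — the voiced bilabial stop.
At the second juncture, /ɢ/ likewise becomes [g] adjacent to /k/.

[ɴubpɪgku]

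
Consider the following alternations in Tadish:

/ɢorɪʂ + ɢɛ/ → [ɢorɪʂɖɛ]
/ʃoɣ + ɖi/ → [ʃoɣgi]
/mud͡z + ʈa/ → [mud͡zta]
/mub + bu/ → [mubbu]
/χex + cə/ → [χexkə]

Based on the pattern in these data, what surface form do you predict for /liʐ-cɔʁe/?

[liʐʈɔʁe]

The data show progressive place assimilation: /ɢ/ → [ɖ] after /ʂ/; /ɖ/ → [g] after /ɣ/; /ʈ/ → [t] after /d͡z/; /c/ → [k] after /x/. In each pair only place changes, matching the preceding consonant, while manner and voice stay constant.
No alternation appears in [mubbu]: there the adjacent consonants already agree in place (/b/ and /b/ are both bilabial), so this form is consistent with the same rule.
The rule targets /c/ (voiceless palatal stop), which sits after the trigger /ʐ/ (retroflex).
A voiceless retroflex stop is [ʈ], so the surface segment is [ʈ].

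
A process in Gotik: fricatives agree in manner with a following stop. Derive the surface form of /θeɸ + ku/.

[θepku]

/ɸ/ is a voiceless bilabial fricative. The following trigger /k/ is a stop, so /ɸ/ must become a stop as well.
Changing only its manner to stop gives [p] — the voiceless bilabial stop.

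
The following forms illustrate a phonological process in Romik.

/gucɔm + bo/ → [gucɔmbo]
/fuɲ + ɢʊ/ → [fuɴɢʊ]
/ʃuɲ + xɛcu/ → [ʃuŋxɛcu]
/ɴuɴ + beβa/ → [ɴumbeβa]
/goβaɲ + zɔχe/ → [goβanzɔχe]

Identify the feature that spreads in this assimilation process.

Comparing underlying and surface forms, /ɲ/ → [ɴ] is the alternation; the neighbouring /ɢ/ is constant.
/ɲ/ is palatal while /ɢ/ is uvular; the output [ɴ] is uvular, matching the trigger — so the feature that spreads is place.
Checking the remaining alternations: /ɲ/ → [ŋ] before /x/ (palatal → velar, matching velar); /ɴ/ → [m] before /b/ (uvular → bilabial, matching bilabial); /ɲ/ → [n] before /z/ (palatal → alveolar, matching alveolar) — only place changes, and always toward the following segment.
No alternation appears in [gucɔmbo]: there the adjacent consonants already agree in place (/m/ and /b/ are both bilabial), so this form is consistent with the same rule.

place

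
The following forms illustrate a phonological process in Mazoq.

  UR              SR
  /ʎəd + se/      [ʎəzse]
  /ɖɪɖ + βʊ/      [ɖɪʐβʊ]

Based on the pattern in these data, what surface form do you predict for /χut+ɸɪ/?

The data show regressive manner assimilation: /d/ → [z] before /s/; /ɖ/ → [ʐ] before /β/. In each pair only manner changes, matching the following consonant, while place and voice stay constant.
/t/ is a voiceless alveolar stop. The following trigger /ɸ/ is a fricative, so /t/ must become a fricative as well.
Changing only its manner to fricative gives [s] — the voiceless alveolar fricative.

[χusɸɪ]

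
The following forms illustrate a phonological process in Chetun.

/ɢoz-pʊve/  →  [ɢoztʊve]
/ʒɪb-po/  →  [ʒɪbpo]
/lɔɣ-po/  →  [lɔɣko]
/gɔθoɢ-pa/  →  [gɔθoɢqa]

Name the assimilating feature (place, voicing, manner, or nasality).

Comparing underlying and surface forms, /p/ → [t] is the alternation; the neighbouring /z/ is constant.
The change bilabial → alveolar matches the place of the preceding /z/, identifying this as place assimilation.
Checking the remaining alternations: /p/ → [k] after /ɣ/ (bilabial → velar, matching velar); /p/ → [q] after /ɢ/ (bilabial → uvular, matching uvular) — only place changes, and always toward the preceding segment.
No alternation appears in [ʒɪbpo]: there the adjacent consonants already agree in place (/p/ and /b/ are both bilabial), so this form is consistent with the same rule.

place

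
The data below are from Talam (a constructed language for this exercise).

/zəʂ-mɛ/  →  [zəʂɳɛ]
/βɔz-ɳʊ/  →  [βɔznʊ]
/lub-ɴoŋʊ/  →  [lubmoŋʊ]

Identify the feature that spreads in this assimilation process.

place

Underlying /m/ is realised as [ɳ] next to /ʂ/; /ʂ/ itself does not change.
/m/ is bilabial while /ʂ/ is retroflex; the output [ɳ] is retroflex, matching the trigger — so the feature that spreads is place.
The other alternating forms pattern the same way: /ɳ/ → [n] after /z/ (retroflex → alveolar, matching alveolar); /ɴ/ → [m] after /b/ (uvular → bilabial, matching bilabial) — only place changes, and always toward the preceding segment.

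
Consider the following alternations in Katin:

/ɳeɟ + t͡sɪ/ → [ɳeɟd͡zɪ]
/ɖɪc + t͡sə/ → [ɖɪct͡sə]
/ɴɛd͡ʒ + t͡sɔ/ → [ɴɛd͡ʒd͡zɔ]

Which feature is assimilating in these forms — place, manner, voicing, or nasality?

voicing

The segment that alternates is /t͡s/, which surfaces as [d͡z] when adjacent to /ɟ/.
/t͡s/ is voiceless while /ɟ/ is voiced; the output [d͡z] is voiced, matching the trigger — so the feature that spreads is voicing.
The same holds elsewhere in the data: /t͡s/ → [d͡z] after /d͡ʒ/ (voiceless → voiced, matching voiced) — only voicing changes, and always toward the preceding segment.
No alternation appears in [ɖɪct͡sə]: there the adjacent consonants already agree in voicing (/t͡s/ and /c/ are both voiceless), so this form is consistent with the same rule.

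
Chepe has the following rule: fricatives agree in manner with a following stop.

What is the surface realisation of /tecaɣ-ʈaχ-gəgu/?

[tecagʈaqgəgu]

/ɣ/ is a voiced velar fricative. The following trigger /ʈ/ is a stop, so /ɣ/ must become a stop as well.
A voiced velar stop is [g], so the surface segment is [g].
At the second juncture, /χ/ likewise becomes [q] adjacent to /g/.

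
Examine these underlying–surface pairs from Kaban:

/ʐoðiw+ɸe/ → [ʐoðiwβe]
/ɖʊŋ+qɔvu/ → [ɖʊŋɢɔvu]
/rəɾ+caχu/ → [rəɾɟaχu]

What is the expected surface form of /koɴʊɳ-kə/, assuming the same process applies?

[koɴʊɳgə]

The data show progressive voicing assimilation: /ɸ/ → [β] after /w/; /q/ → [ɢ] after /ŋ/; /c/ → [ɟ] after /ɾ/. In each pair only voicing changes, matching the preceding consonant, while place and manner stay constant.
/k/ is a voiceless velar stop. The preceding trigger /ɳ/ is voiced, so /k/ must become voiced as well.
The voiced velar stop is [g], so /k/ → [g].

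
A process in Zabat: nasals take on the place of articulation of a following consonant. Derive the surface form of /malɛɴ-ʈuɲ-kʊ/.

[malɛɳʈuŋkʊ]

The rule targets /ɴ/ (voiced uvular nasal), which sits before the trigger /ʈ/ (retroflex).
A voiced retroflex nasal is [ɳ], so the surface segment is [ɳ].
At the second juncture, /ɲ/ likewise becomes [ŋ] adjacent to /k/.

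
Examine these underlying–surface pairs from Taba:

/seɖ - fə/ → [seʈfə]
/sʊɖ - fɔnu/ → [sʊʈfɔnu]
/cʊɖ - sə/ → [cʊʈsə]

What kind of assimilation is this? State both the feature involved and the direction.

Comparing underlying and surface forms, /ɖ/ → [ʈ] is the alternation; the neighbouring /f/ is constant.
/ɖ/ is voiced while /f/ is voiceless; the output [ʈ] is voiceless, matching the trigger — so the feature that spreads is voicing.
Place and manner are unchanged, so the assimilation is partial, not total.
The other alternating form patterns the same way: /ɖ/ → [ʈ] before /s/ (voiced → voiceless, matching voiceless) — only voicing changes, and always toward the following segment.
The trigger is the following segment, so the direction is regressive (anticipatory).

regressive voicing assimilation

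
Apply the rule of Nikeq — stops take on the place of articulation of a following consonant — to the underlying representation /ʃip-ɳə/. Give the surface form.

[ʃiʈɳə]

/p/ is a voiceless bilabial stop. The following trigger /ɳ/ is retroflex, so /p/ must become retroflex as well.
Changing only its place to retroflex gives [ʈ] — the voiceless retroflex stop.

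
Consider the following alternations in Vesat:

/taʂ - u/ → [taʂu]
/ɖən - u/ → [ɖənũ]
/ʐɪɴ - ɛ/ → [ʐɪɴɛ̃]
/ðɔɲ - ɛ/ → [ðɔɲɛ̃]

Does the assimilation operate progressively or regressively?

The vowel /u/ surfaces as nasalised [ũ] next to the preceding nasal /n/ — it has acquired the [+nasal] feature of its neighbour.
The other forms show the same pattern: /ɛ/ → [ɛ̃] after /ɴ/; /ɛ/ → [ɛ̃] after /ɲ/ — each time a vowel is nasalised next to a preceding nasal.
No change occurs in [taʂu] because the vowel at the boundary is adjacent to an oral consonant, not a nasal (/u/ next to /ʂ/).
Because the conditioning nasal is to the left of the vowel that changes, the process is progressive (perseverative).

progressive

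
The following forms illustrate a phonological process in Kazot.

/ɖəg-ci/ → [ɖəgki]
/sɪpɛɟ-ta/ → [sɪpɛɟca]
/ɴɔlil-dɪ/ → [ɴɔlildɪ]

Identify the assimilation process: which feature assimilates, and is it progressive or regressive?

progressive place assimilation

Comparing underlying and surface forms, /c/ → [k] is the alternation; the neighbouring /g/ is constant.
/c/ is palatal while /g/ is velar; the output [k] is velar, matching the trigger — so the feature that spreads is place.
Manner and voice are unchanged, so the assimilation is partial, not total.
Checking the remaining alternation: /t/ → [c] after /ɟ/ (alveolar → palatal, matching palatal) — only place changes, and always toward the preceding segment.
No alternation appears in [ɴɔlildɪ]: there the adjacent consonants already agree in place (/d/ and /l/ are both alveolar), so this form is consistent with the same rule.
Since the segment that changes follows the conditioning segment, the assimilation is progressive.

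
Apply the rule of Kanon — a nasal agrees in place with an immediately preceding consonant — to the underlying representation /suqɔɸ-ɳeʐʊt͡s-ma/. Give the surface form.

/ɳ/ is a voiced retroflex nasal. The preceding trigger /ɸ/ is bilabial, so /ɳ/ must become bilabial as well.
The voiced bilabial nasal is [m], so /ɳ/ → [m].
At the second juncture, /m/ likewise becomes [n] adjacent to /t͡s/.

[suqɔɸmeʐʊt͡sna]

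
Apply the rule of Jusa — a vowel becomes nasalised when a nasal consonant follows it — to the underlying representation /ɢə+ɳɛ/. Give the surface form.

[ɢə̃ɳɛ]

The vowel /ə/ is adjacent to the following nasal /ɳ/, so it acquires [+nasal] and surfaces as [ə̃].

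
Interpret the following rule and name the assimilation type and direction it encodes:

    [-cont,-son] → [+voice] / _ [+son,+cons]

regressive voicing assimilation

The target ([-cont,-son], stops) acquires [+voice] next to a sonorant consonant ([+son,+cons]) — it takes on the voicing of its neighbour, so the feature that spreads is voicing.
The conditioning segment sits to the right of the focus bar, meaning the trigger follows the segment that changes — regressive assimilation.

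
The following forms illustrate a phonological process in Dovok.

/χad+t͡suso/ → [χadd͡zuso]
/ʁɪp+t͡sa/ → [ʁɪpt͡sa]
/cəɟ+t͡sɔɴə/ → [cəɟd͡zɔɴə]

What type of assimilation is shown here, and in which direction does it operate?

progressive voicing assimilation

Comparing underlying and surface forms, /t͡s/ → [d͡z] is the alternation; the neighbouring /d/ is constant.
The change voiceless → voiced matches the voicing of the preceding /d/, identifying this as voicing assimilation.
Place and manner are unchanged, so the assimilation is partial, not total.
The same holds elsewhere in the data: /t͡s/ → [d͡z] after /ɟ/ (voiceless → voiced, matching voiced) — only voicing changes, and always toward the preceding segment.
No alternation appears in [ʁɪpt͡sa]: there the adjacent consonants already agree in voicing (/t͡s/ and /p/ are both voiceless), so this form is consistent with the same rule.
The trigger is the preceding segment, so the direction is progressive (perseverative).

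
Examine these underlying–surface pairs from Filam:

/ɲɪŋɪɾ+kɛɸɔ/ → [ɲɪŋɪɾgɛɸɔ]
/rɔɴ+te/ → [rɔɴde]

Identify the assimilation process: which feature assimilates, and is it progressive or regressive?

progressive voicing assimilation

The segment that alternates is /k/, which surfaces as [g] when adjacent to /ɾ/.
/k/ is voiceless while /ɾ/ is voiced; the output [g] is voiced, matching the trigger — so the feature that spreads is voicing.
Place and manner are unchanged, so the assimilation is partial, not total.
The same holds elsewhere in the data: /t/ → [d] after /ɴ/ (voiceless → voiced, matching voiced) — only voicing changes, and always toward the preceding segment.
The trigger is the preceding segment, so the direction is progressive (perseverative).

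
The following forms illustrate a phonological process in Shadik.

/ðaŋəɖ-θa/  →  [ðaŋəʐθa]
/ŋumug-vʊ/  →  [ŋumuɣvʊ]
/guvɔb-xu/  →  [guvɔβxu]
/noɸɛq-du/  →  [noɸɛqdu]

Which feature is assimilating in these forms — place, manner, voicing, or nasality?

Comparing underlying and surface forms, /ɖ/ → [ʐ] is the alternation; the neighbouring /θ/ is constant.
The change stop → fricative matches the manner of the following /θ/, identifying this as manner assimilation.
The same holds elsewhere in the data: /g/ → [ɣ] before /v/ (stop → fricative, matching a fricative); /b/ → [β] before /x/ (stop → fricative, matching a fricative) — only manner changes, and always toward the following segment.
Nothing changes in [noɸɛqdu]: there the adjacent consonants already agree in manner (/q/ and /d/ are both stops), so this form is consistent with the same rule.

manner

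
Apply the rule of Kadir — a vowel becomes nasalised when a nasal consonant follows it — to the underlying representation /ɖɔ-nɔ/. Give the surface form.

The vowel /ɔ/ is adjacent to the following nasal /n/, so it acquires [+nasal] and surfaces as [ɔ̃].

[ɖɔ̃nɔ]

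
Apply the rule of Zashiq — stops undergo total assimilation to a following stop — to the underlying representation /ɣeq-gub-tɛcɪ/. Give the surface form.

/q/ is the segment targeted by the rule; it sits immediately before /g/, so it assimilates completely and surfaces as [g].
The same rule applies at the second boundary: /b/ → [t] next to /t/.

[ɣegguttɛcɪ]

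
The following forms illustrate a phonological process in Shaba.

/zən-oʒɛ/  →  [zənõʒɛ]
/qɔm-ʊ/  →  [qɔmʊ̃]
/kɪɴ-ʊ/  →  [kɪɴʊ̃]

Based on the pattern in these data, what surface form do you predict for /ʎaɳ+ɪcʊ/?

[ʎaɳɪ̃cʊ]

The data show progressive nasality assimilation (vowel nasalisation): /o/ → [õ] after /n/; /ʊ/ → [ʊ̃] after /m/; /ʊ/ → [ʊ̃] after /ɴ/ — a vowel is nasalised by an immediately preceding nasal consonant.
The vowel /ɪ/ is adjacent to the preceding nasal /ɳ/, so it acquires [+nasal] and surfaces as [ɪ̃].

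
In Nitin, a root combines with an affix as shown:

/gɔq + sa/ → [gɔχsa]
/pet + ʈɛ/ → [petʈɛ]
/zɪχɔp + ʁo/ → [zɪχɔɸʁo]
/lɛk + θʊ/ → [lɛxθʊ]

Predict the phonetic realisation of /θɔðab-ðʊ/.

[θɔðaβðʊ]

The data show regressive manner assimilation: /q/ → [χ] before /s/; /p/ → [ɸ] before /ʁ/; /k/ → [x] before /θ/. In each pair only manner changes, matching the following consonant, while place and voice stay constant.
Nothing changes in [petʈɛ]: there the adjacent consonants already agree in manner (/t/ and /ʈ/ are both stops), so this form is consistent with the same rule.
The rule targets /b/ (voiced bilabial stop), which sits before the trigger /ð/ (fricative).
A voiced bilabial fricative is [β], so the surface segment is [β].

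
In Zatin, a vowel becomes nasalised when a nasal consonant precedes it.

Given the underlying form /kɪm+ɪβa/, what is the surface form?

[kɪmɪ̃βa]

/ɪ/ sits next to the nasal /m/ and is therefore nasalised to [ɪ̃].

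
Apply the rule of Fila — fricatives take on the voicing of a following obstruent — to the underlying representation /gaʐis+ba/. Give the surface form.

The rule targets /s/ (voiceless alveolar fricative), which sits before the trigger /b/ (voiced).
Changing only its voicing to voiced gives [z] — the voiced alveolar fricative.

[gaʐizba]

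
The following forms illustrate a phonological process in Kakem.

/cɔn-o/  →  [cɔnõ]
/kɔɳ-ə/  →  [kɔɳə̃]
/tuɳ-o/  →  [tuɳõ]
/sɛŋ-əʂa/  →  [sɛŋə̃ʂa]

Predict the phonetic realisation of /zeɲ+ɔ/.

[zeɲɔ̃]

The data show progressive nasality assimilation (vowel nasalisation): /o/ → [õ] after /n/; /ə/ → [ə̃] after /ɳ/; /o/ → [õ] after /ɳ/; /ə/ → [ə̃] after /ŋ/ — a vowel is nasalised by an immediately preceding nasal consonant.
The vowel /ɔ/ is adjacent to the preceding nasal /ɲ/, so it acquires [+nasal] and surfaces as [ɔ̃].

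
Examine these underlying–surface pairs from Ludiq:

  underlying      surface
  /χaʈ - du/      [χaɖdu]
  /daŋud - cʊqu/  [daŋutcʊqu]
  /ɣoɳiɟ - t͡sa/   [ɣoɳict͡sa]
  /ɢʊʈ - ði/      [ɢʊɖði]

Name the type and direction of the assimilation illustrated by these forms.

Comparing underlying and surface forms, /ʈ/ → [ɖ] is the alternation; the neighbouring /d/ is constant.
The change voiceless → voiced matches the voicing of the following /d/, identifying this as voicing assimilation.
Place and manner are unchanged, so the assimilation is partial, not total.
The other alternating forms pattern the same way: /d/ → [t] before /c/ (voiced → voiceless, matching voiceless); /ɟ/ → [c] before /t͡s/ (voiced → voiceless, matching voiceless); /ʈ/ → [ɖ] before /ð/ (voiceless → voiced, matching voiced) — only voicing changes, and always toward the following segment.
Since the segment that changes precedes the conditioning segment, the assimilation is regressive.

regressive voicing assimilation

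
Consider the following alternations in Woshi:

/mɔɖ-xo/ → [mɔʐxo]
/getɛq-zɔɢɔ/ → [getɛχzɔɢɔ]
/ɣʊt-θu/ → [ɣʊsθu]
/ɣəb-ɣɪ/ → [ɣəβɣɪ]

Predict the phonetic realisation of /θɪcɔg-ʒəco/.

[θɪcɔɣʒəco]

The data show regressive manner assimilation: /ɖ/ → [ʐ] before /x/; /q/ → [χ] before /z/; /t/ → [s] before /θ/; /b/ → [β] before /ɣ/. In each pair only manner changes, matching the following consonant, while place and voice stay constant.
/g/ is a voiced velar stop. The following trigger /ʒ/ is a fricative, so /g/ must become a fricative as well.
A voiced velar fricative is [ɣ], so the surface segment is [ɣ].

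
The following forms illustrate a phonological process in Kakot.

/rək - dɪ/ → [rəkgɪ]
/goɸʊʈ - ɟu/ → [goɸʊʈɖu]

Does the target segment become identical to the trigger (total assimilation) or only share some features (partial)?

Underlying /d/ is realised as [g] next to /k/; /k/ itself does not change.
/d/ is alveolar while /k/ is velar; the output [g] is velar, matching the trigger — so the feature that spreads is place.
Manner and voice are unchanged, so the assimilation is partial, not total.
Checking the remaining alternation: /ɟ/ → [ɖ] after /ʈ/ (palatal → retroflex, matching retroflex) — only place changes, and always toward the preceding segment.

partial assimilation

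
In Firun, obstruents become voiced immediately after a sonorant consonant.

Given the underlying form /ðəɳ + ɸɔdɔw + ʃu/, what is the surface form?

[ðəɳβɔdɔwʒu]

The rule targets /ɸ/ (voiceless bilabial fricative), which sits after the trigger /ɳ/ (voiced).
A voiced bilabial fricative is [β], so the surface segment is [β].
The same rule applies at the second boundary: /ʃ/ → [ʒ] next to /w/.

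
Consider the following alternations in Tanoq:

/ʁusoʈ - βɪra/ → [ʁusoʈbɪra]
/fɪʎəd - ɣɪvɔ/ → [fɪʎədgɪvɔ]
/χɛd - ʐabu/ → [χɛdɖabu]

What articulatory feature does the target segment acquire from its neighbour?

manner

Comparing underlying and surface forms, /β/ → [b] is the alternation; the neighbouring /ʈ/ is constant.
The change fricative → stop matches the manner of the preceding /ʈ/, identifying this as manner assimilation.
The other alternating forms pattern the same way: /ɣ/ → [g] after /d/ (fricative → stop, matching a stop); /ʐ/ → [ɖ] after /d/ (fricative → stop, matching a stop) — only manner changes, and always toward the preceding segment.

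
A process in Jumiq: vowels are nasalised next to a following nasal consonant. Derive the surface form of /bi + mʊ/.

[bĩmʊ]

The vowel /i/ is adjacent to the following nasal /m/, so it acquires [+nasal] and surfaces as [ĩ].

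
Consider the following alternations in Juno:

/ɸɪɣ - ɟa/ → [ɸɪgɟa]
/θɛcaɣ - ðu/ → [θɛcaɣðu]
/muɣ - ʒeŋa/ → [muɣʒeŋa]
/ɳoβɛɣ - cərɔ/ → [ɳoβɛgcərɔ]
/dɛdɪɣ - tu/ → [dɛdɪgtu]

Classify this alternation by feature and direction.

regressive manner assimilation

Underlying /ɣ/ is realised as [g] next to /ɟ/; /ɟ/ itself does not change.
/ɣ/ is a fricative while /ɟ/ is a stop; the output [g] is a stop, matching the trigger — so the feature that spreads is manner.
Place and voice are unchanged, so the assimilation is partial, not total.
Checking the remaining alternations: /ɣ/ → [g] before /c/ (fricative → stop, matching a stop); /ɣ/ → [g] before /t/ (fricative → stop, matching a stop) — only manner changes, and always toward the following segment.
Nothing changes in [θɛcaɣðu], [muɣʒeŋa]: there the adjacent consonants already agree in manner (/ɣ/ and /ð/ are both fricatives; /ɣ/ and /ʒ/ are both fricatives), so these forms are consistent with the same rule.
The trigger is the following segment, so the direction is regressive (anticipatory).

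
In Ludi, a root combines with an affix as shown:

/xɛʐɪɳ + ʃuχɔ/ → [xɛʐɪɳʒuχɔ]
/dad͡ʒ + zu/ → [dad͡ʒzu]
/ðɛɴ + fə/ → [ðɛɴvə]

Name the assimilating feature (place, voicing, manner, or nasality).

voicing

The segment that alternates is /ʃ/, which surfaces as [ʒ] when adjacent to /ɳ/.
The change voiceless → voiced matches the voicing of the preceding /ɳ/, identifying this as voicing assimilation.
Checking the remaining alternation: /f/ → [v] after /ɴ/ (voiceless → voiced, matching voiced) — only voicing changes, and always toward the preceding segment.
No alternation appears in [dad͡ʒzu]: there the adjacent consonants already agree in voicing (/z/ and /d͡ʒ/ are both voiced), so this form is consistent with the same rule.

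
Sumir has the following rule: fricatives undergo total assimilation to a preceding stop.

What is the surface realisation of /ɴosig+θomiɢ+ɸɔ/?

/θ/ is the segment targeted by the rule; it sits immediately after /g/, so it assimilates completely and surfaces as [g].
At the second juncture, /ɸ/ likewise becomes [ɢ] adjacent to /ɢ/.

[ɴosiggomiɢɢɔ]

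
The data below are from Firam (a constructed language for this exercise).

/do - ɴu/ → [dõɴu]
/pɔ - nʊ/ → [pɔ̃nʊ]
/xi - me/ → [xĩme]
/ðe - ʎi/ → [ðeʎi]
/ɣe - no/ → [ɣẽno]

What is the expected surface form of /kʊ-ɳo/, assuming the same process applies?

[kʊ̃ɳo]

The data show regressive nasality assimilation (vowel nasalisation): /o/ → [õ] before /ɴ/; /ɔ/ → [ɔ̃] before /n/; /i/ → [ĩ] before /m/; /e/ → [ẽ] before /n/ — a vowel is nasalised by an immediately following nasal consonant.
No change occurs in [ðeʎi] because the vowel at the boundary is adjacent to an oral consonant, not a nasal (/e/ next to /ʎ/).
The vowel /ʊ/ is adjacent to the following nasal /ɳ/, so it acquires [+nasal] and surfaces as [ʊ̃].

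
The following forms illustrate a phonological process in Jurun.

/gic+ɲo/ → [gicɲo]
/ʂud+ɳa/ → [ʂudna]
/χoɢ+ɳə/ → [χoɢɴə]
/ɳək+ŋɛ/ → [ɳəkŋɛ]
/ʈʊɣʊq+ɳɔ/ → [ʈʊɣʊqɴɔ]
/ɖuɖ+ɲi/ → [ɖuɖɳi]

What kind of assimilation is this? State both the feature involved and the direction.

Comparing underlying and surface forms, /ɳ/ → [n] is the alternation; the neighbouring /d/ is constant.
/ɳ/ is retroflex while /d/ is alveolar; the output [n] is alveolar, matching the trigger — so the feature that spreads is place.
Manner and voice are unchanged, so the assimilation is partial, not total.
The same holds elsewhere in the data: /ɳ/ → [ɴ] after /ɢ/ (retroflex → uvular, matching uvular); /ɳ/ → [ɴ] after /q/ (retroflex → uvular, matching uvular); /ɲ/ → [ɳ] after /ɖ/ (palatal → retroflex, matching retroflex) — only place changes, and always toward the preceding segment.
No alternation appears in [gicɲo], [ɳəkŋɛ]: there the adjacent consonants already agree in place (/ɲ/ and /c/ are both palatal; /ŋ/ and /k/ are both velar), so these forms are consistent with the same rule.
The trigger is the preceding segment, so the direction is progressive (perseverative).

progressive place assimilation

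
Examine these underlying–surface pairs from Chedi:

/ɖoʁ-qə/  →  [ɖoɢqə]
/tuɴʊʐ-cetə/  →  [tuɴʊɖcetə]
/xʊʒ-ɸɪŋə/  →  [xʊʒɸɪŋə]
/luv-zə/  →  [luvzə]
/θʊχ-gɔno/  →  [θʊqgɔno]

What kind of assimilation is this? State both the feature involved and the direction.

regressive manner assimilation

The segment that alternates is /ʁ/, which surfaces as [ɢ] when adjacent to /q/.
The change fricative → stop matches the manner of the following /q/, identifying this as manner assimilation.
Place and voice are unchanged, so the assimilation is partial, not total.
Checking the remaining alternations: /ʐ/ → [ɖ] before /c/ (fricative → stop, matching a stop); /χ/ → [q] before /g/ (fricative → stop, matching a stop) — only manner changes, and always toward the following segment.
No alternation appears in [xʊʒɸɪŋə], [luvzə]: there the adjacent consonants already agree in manner (/ʒ/ and /ɸ/ are both fricatives; /v/ and /z/ are both fricatives), so these forms are consistent with the same rule.
Since the segment that changes precedes the conditioning segment, the assimilation is regressive.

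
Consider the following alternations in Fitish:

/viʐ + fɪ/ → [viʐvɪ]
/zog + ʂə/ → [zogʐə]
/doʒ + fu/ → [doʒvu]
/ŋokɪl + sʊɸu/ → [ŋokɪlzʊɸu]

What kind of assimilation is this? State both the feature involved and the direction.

progressive voicing assimilation

Comparing underlying and surface forms, /f/ → [v] is the alternation; the neighbouring /ʐ/ is constant.
/f/ is voiceless while /ʐ/ is voiced; the output [v] is voiced, matching the trigger — so the feature that spreads is voicing.
Place and manner are unchanged, so the assimilation is partial, not total.
Checking the remaining alternations: /ʂ/ → [ʐ] after /g/ (voiceless → voiced, matching voiced); /f/ → [v] after /ʒ/ (voiceless → voiced, matching voiced); /s/ → [z] after /l/ (voiceless → voiced, matching voiced) — only voicing changes, and always toward the preceding segment.
The trigger is the preceding segment, so the direction is progressive (perseverative).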